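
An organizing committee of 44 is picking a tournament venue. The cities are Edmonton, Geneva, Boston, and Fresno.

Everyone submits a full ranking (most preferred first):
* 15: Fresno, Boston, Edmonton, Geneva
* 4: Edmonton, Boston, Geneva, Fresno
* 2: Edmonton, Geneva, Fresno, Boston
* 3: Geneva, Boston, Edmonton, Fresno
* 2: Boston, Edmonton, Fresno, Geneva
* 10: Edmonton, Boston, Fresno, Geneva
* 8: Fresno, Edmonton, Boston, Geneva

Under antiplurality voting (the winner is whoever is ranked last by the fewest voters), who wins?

Last-place votes: Edmonton 0, Geneva 35, Boston 2, Fresno 7.

Edmonton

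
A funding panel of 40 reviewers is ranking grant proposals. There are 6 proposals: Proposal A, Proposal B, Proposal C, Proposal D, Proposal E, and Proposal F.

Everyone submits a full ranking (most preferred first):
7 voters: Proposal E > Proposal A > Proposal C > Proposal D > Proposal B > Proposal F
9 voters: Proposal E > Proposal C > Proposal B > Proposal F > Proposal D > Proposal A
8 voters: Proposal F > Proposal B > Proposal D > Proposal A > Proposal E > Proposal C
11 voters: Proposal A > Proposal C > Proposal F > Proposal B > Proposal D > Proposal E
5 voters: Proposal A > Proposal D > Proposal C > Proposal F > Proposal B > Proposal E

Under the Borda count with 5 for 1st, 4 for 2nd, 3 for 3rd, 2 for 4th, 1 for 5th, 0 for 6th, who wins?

Proposal A

Proposal A: 7×4 + 9×0 + 8×2 + 11×5 + 5×5 = 124
Proposal B: 7×1 + 9×3 + 8×4 + 11×2 + 5×1 = 93
Proposal C: 7×3 + 9×4 + 8×0 + 11×4 + 5×3 = 116
Proposal D: 7×2 + 9×1 + 8×3 + 11×1 + 5×4 = 78
Proposal E: 7×5 + 9×5 + 8×1 + 11×0 + 5×0 = 88
Proposal F: 7×0 + 9×2 + 8×5 + 11×3 + 5×2 = 101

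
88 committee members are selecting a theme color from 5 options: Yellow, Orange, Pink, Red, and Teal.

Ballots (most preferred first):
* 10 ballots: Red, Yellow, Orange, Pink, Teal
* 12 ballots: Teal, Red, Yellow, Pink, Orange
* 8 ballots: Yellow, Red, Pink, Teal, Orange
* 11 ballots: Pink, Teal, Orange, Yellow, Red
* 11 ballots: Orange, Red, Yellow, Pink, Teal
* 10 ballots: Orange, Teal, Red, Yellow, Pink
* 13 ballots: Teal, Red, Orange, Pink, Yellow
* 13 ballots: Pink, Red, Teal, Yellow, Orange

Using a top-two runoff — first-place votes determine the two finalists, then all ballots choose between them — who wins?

Round 1 first-place votes: Yellow 8, Orange 21, Pink 24, Red 10, Teal 25. Teal and Pink advance.
Runoff: Teal is ranked above Pink on 35 ballots, Pink above Teal on 53.

Pink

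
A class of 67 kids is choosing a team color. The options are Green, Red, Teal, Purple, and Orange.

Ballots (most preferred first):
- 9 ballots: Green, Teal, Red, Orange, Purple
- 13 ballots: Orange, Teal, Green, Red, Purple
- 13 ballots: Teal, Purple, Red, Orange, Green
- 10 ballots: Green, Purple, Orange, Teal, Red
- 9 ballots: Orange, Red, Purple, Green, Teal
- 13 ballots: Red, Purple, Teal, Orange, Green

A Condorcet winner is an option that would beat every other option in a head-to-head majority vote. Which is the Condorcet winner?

Teal

Teal vs Green: 39–28
Teal vs Red: 45–22
Teal vs Purple: 35–32
Teal vs Orange: 35–32
Teal beats every other option.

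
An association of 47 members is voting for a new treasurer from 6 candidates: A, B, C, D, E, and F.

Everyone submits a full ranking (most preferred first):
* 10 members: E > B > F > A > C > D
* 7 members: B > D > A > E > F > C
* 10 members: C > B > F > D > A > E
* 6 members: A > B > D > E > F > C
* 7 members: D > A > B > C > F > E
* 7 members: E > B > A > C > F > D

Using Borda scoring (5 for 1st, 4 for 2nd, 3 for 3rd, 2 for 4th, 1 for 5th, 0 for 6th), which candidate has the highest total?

A: 10×2 + 7×3 + 10×1 + 6×5 + 7×4 + 7×3 = 130
B: 10×4 + 7×5 + 10×4 + 6×4 + 7×3 + 7×4 = 188
C: 10×1 + 7×0 + 10×5 + 6×0 + 7×2 + 7×2 = 88
D: 10×0 + 7×4 + 10×2 + 6×3 + 7×5 + 7×0 = 101
E: 10×5 + 7×2 + 10×0 + 6×2 + 7×0 + 7×5 = 111
F: 10×3 + 7×1 + 10×3 + 6×1 + 7×1 + 7×1 = 87

B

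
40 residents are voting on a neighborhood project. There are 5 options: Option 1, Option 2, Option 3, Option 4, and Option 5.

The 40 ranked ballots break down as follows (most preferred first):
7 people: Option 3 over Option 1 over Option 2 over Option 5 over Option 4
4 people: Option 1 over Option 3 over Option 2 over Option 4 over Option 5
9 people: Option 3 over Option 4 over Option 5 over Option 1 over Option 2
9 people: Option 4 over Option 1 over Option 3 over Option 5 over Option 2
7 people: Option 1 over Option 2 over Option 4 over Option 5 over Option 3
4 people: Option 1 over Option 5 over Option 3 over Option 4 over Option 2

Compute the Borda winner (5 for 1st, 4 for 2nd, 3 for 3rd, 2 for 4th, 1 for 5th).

Option 1: 7×4 + 4×5 + 9×2 + 9×4 + 7×5 + 4×5 = 157
Option 2: 7×3 + 4×3 + 9×1 + 9×1 + 7×4 + 4×1 = 83
Option 3: 7×5 + 4×4 + 9×5 + 9×3 + 7×1 + 4×3 = 142
Option 4: 7×1 + 4×2 + 9×4 + 9×5 + 7×3 + 4×2 = 125
Option 5: 7×2 + 4×1 + 9×3 + 9×2 + 7×2 + 4×4 = 93

Option 1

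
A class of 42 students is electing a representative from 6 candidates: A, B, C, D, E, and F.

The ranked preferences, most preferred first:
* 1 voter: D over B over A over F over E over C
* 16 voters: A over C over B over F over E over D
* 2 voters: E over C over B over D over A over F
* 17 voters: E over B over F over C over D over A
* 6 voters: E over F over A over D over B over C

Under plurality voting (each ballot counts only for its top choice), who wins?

First-place votes: A 16, B 0, C 0, D 1, E 25, F 0.

E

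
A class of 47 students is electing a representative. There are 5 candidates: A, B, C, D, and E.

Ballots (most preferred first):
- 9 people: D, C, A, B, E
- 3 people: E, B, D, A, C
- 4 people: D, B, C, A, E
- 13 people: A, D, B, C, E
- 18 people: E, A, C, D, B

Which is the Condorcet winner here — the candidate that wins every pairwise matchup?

A

A vs B: 40–7
A vs C: 34–13
A vs D: 31–16
A vs E: 26–21
A beats every other candidate.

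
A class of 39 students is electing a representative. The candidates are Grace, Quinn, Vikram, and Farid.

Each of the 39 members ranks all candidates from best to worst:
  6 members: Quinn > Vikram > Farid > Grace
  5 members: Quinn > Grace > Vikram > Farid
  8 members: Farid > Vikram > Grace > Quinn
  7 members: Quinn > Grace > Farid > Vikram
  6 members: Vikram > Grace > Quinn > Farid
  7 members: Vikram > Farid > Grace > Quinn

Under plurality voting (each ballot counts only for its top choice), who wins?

Quinn

First-place votes: Grace 0, Quinn 18, Vikram 13, Farid 8.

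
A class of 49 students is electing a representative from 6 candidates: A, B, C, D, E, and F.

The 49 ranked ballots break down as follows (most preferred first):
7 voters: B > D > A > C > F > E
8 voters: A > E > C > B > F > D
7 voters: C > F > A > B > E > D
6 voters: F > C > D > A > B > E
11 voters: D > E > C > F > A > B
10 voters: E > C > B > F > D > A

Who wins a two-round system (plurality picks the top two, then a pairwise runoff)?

Round 1 first-place votes: A 8, B 7, C 7, D 11, E 10, F 6. D and E advance.
Runoff: D is ranked above E on 24 ballots, E above D on 25.

E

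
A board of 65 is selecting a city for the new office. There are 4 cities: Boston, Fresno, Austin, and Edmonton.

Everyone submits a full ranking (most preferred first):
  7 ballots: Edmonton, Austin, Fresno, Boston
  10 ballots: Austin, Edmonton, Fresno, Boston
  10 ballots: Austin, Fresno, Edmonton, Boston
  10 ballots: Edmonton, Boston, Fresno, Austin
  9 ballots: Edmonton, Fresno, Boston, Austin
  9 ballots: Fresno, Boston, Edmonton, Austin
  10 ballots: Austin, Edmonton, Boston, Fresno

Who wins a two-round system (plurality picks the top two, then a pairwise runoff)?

Round 1 first-place votes: Boston 0, Fresno 9, Austin 30, Edmonton 26. Austin and Edmonton advance.
Runoff: Austin is ranked above Edmonton on 30 ballots, Edmonton above Austin on 35.

Edmonton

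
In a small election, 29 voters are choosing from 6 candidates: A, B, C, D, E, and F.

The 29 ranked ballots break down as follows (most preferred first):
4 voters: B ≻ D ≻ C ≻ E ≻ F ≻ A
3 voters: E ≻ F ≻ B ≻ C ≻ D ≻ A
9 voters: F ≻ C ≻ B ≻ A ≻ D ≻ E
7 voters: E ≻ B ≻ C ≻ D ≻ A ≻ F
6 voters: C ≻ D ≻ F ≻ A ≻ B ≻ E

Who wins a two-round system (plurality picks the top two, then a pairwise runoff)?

F

Round 1 first-place votes: A 0, B 4, C 6, D 0, E 10, F 9. E and F advance.
Runoff: E is ranked above F on 14 ballots, F above E on 15.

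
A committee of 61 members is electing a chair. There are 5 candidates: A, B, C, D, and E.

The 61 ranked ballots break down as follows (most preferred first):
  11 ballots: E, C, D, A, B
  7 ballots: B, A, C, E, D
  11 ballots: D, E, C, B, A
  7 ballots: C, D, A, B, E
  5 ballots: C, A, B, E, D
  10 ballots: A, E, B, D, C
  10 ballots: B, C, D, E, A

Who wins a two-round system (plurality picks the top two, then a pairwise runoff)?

Round 1 first-place votes: A 10, B 17, C 12, D 11, E 11. B and C advance.
Runoff: B is ranked above C on 27 ballots, C above B on 34.

C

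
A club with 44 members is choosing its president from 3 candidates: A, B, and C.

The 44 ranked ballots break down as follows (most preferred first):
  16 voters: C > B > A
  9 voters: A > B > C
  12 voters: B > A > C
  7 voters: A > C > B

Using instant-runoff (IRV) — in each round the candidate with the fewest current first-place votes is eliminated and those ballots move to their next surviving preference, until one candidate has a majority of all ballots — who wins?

A

Round 1: A 16, B 12, C 16. B eliminated.
Round 2: A 28, C 16. A has a majority (≥23).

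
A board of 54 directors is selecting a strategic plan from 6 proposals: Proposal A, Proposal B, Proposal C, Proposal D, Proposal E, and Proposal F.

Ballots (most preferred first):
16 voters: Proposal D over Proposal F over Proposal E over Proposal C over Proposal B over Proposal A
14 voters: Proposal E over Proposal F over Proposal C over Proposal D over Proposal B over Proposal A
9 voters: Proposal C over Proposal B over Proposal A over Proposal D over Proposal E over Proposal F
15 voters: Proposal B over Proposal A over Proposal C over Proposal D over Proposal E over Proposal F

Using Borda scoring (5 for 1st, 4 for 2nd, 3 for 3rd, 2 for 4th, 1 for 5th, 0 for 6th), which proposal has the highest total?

Proposal C

Proposal A: 16×0 + 14×0 + 9×3 + 15×4 = 87
Proposal B: 16×1 + 14×1 + 9×4 + 15×5 = 141
Proposal C: 16×2 + 14×3 + 9×5 + 15×3 = 164
Proposal D: 16×5 + 14×2 + 9×2 + 15×2 = 156
Proposal E: 16×3 + 14×5 + 9×1 + 15×1 = 142
Proposal F: 16×4 + 14×4 + 9×0 + 15×0 = 120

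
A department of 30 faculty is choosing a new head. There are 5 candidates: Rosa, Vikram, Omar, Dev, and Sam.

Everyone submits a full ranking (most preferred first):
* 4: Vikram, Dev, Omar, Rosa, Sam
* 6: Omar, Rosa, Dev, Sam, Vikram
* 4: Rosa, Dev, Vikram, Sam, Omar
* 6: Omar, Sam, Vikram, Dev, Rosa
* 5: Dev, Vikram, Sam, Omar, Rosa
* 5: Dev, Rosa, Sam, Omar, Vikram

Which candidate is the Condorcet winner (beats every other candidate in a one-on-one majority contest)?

Dev vs Rosa: 20–10
Dev vs Vikram: 20–10
Dev vs Omar: 18–12
Dev vs Sam: 24–6
Dev beats every other candidate.

Dev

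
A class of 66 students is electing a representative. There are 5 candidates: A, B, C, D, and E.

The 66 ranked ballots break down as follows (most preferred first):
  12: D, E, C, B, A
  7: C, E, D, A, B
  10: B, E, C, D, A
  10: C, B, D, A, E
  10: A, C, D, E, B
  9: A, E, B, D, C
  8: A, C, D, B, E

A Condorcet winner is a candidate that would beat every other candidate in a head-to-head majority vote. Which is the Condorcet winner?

C

C vs A: 39–27
C vs B: 47–19
C vs D: 45–21
C vs E: 35–31
C beats every other candidate.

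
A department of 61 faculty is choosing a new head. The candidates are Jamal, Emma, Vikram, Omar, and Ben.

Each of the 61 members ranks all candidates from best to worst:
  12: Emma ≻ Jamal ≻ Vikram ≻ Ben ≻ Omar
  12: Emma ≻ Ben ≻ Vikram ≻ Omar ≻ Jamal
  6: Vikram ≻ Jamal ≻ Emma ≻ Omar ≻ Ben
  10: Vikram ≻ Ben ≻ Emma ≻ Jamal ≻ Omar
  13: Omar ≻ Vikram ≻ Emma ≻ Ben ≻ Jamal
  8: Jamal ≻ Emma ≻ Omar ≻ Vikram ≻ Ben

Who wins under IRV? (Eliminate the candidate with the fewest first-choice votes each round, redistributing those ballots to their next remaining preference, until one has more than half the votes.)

Emma

Round 1: Jamal 8, Emma 24, Vikram 16, Omar 13, Ben 0. Ben eliminated.
Round 2: Jamal 8, Emma 24, Vikram 16, Omar 13. Jamal eliminated.
Round 3: Emma 32, Vikram 16, Omar 13. Emma has a majority (≥31).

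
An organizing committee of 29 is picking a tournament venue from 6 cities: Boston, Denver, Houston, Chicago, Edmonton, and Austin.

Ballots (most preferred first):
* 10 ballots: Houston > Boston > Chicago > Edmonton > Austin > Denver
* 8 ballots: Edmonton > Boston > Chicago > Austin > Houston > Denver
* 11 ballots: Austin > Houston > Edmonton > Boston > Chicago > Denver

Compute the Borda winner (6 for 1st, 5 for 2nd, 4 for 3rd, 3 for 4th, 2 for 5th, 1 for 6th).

Boston: 10×5 + 8×5 + 11×3 = 123
Denver: 10×1 + 8×1 + 11×1 = 29
Houston: 10×6 + 8×2 + 11×5 = 131
Chicago: 10×4 + 8×4 + 11×2 = 94
Edmonton: 10×3 + 8×6 + 11×4 = 122
Austin: 10×2 + 8×3 + 11×6 = 110

Houston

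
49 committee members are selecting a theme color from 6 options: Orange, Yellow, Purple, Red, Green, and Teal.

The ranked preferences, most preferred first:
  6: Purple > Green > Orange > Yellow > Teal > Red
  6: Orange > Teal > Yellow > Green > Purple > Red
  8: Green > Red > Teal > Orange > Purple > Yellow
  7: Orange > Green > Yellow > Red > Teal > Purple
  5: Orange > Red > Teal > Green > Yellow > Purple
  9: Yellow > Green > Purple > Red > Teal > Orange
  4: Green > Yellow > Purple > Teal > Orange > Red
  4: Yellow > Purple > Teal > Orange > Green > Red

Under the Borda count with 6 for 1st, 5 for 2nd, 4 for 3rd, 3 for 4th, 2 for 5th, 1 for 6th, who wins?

Orange: 6×4 + 6×6 + 8×3 + 7×6 + 5×6 + 9×1 + 4×2 + 4×3 = 185
Yellow: 6×3 + 6×4 + 8×1 + 7×4 + 5×2 + 9×6 + 4×5 + 4×6 = 186
Purple: 6×6 + 6×2 + 8×2 + 7×1 + 5×1 + 9×4 + 4×4 + 4×5 = 148
Red: 6×1 + 6×1 + 8×5 + 7×3 + 5×5 + 9×3 + 4×1 + 4×1 = 133
Green: 6×5 + 6×3 + 8×6 + 7×5 + 5×3 + 9×5 + 4×6 + 4×2 = 223
Teal: 6×2 + 6×5 + 8×4 + 7×2 + 5×4 + 9×2 + 4×3 + 4×4 = 154

Green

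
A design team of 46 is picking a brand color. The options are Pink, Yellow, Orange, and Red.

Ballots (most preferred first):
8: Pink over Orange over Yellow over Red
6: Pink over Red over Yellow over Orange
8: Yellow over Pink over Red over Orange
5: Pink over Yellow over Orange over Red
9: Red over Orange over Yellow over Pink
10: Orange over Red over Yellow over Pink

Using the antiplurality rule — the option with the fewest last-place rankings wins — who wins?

Last-place votes: Pink 19, Yellow 0, Orange 14, Red 13.

Yellow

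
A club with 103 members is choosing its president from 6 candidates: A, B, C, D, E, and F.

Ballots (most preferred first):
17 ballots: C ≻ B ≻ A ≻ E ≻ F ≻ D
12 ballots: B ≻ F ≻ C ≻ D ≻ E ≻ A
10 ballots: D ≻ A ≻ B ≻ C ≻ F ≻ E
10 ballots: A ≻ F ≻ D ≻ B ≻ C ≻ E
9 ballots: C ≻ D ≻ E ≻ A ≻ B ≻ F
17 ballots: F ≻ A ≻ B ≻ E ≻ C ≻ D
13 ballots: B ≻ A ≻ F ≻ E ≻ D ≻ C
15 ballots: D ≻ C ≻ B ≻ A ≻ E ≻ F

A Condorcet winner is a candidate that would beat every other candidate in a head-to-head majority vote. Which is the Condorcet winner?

B vs A: 57–46
B vs C: 62–41
B vs D: 59–44
B vs E: 94–9
B vs F: 76–27
B beats every other candidate.

B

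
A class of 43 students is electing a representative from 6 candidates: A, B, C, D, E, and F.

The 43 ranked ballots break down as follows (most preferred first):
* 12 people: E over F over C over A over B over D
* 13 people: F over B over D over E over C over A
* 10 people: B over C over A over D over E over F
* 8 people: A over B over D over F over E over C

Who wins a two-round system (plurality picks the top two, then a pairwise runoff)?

E

Round 1 first-place votes: A 8, B 10, C 0, D 0, E 12, F 13. F and E advance.
Runoff: F is ranked above E on 21 ballots, E above F on 22.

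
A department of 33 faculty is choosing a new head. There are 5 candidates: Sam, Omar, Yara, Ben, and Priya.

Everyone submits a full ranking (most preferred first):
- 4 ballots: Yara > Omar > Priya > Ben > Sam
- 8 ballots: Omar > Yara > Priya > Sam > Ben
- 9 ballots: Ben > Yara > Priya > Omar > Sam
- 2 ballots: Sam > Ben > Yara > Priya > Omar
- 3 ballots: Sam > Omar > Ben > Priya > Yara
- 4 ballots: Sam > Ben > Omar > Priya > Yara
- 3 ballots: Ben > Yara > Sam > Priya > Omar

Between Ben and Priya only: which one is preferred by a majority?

Ben

Ben is ranked above Priya on 21 ballots; Priya above Ben on 12.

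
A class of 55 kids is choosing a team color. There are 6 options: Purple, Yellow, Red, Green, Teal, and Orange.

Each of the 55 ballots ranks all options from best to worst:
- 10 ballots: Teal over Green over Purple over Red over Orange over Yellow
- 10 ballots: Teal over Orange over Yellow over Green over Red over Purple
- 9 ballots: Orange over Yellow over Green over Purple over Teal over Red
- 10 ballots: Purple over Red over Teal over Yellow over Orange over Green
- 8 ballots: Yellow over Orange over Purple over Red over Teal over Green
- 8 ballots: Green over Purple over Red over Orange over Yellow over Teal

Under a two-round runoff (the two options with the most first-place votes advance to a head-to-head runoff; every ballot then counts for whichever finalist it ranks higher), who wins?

Purple

Round 1 first-place votes: Purple 10, Yellow 8, Red 0, Green 8, Teal 20, Orange 9. Teal and Purple advance.
Runoff: Teal is ranked above Purple on 20 ballots, Purple above Teal on 35.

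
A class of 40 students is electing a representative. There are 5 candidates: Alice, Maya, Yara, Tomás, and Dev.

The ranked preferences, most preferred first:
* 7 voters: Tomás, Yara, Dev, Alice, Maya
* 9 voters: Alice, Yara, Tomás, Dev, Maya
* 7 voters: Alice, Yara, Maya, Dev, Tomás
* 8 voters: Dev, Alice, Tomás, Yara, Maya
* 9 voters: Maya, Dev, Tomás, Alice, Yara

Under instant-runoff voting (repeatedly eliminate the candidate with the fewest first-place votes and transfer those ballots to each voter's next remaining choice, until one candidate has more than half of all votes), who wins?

Dev

Round 1: Alice 16, Maya 9, Yara 0, Tomás 7, Dev 8. Yara eliminated.
Round 2: Alice 16, Maya 9, Tomás 7, Dev 8. Tomás eliminated.
Round 3: Alice 16, Maya 9, Dev 15. Maya eliminated.
Round 4: Alice 16, Dev 24. Dev has a majority (≥21).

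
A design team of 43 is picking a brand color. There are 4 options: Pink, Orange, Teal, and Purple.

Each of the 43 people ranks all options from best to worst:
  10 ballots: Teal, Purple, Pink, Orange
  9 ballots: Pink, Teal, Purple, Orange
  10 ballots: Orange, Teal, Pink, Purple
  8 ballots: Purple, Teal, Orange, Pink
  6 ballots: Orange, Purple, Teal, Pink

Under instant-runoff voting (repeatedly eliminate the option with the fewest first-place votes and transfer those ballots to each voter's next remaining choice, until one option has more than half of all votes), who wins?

Round 1: Pink 9, Orange 16, Teal 10, Purple 8. Purple eliminated.
Round 2: Pink 9, Orange 16, Teal 18. Pink eliminated.
Round 3: Orange 16, Teal 27. Teal has a majority (≥22).

Teal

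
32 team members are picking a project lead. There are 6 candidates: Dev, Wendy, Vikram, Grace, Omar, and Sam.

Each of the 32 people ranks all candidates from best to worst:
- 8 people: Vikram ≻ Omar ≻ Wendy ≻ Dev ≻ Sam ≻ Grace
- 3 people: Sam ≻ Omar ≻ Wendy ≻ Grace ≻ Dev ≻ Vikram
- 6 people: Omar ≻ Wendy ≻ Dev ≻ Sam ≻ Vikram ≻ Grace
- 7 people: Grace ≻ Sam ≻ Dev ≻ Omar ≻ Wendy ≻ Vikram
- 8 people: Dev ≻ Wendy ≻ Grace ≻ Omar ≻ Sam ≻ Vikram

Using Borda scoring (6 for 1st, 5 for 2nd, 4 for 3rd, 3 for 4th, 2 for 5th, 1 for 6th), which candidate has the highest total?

Omar

Dev: 8×3 + 3×2 + 6×4 + 7×4 + 8×6 = 130
Wendy: 8×4 + 3×4 + 6×5 + 7×2 + 8×5 = 128
Vikram: 8×6 + 3×1 + 6×2 + 7×1 + 8×1 = 78
Grace: 8×1 + 3×3 + 6×1 + 7×6 + 8×4 = 97
Omar: 8×5 + 3×5 + 6×6 + 7×3 + 8×3 = 136
Sam: 8×2 + 3×6 + 6×3 + 7×5 + 8×2 = 103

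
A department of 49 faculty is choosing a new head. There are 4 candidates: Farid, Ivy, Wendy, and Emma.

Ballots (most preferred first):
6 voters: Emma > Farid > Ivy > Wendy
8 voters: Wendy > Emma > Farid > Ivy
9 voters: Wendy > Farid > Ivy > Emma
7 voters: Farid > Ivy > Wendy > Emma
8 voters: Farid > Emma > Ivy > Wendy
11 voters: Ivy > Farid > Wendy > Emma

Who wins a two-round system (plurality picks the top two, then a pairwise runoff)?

Round 1 first-place votes: Farid 15, Ivy 11, Wendy 17, Emma 6. Wendy and Farid advance.
Runoff: Wendy is ranked above Farid on 17 ballots, Farid above Wendy on 32.

Farid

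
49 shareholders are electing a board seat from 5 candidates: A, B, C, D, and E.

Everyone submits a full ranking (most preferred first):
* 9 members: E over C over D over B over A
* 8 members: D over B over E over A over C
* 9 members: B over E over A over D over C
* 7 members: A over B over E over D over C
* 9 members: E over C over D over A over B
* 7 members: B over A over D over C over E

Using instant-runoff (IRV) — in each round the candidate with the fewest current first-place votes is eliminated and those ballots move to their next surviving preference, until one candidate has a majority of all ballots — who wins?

Round 1: A 7, B 16, C 0, D 8, E 18. C eliminated.
Round 2: A 7, B 16, D 8, E 18. A eliminated.
Round 3: B 23, D 8, E 18. D eliminated.
Round 4: B 31, E 18. B has a majority (≥25).

B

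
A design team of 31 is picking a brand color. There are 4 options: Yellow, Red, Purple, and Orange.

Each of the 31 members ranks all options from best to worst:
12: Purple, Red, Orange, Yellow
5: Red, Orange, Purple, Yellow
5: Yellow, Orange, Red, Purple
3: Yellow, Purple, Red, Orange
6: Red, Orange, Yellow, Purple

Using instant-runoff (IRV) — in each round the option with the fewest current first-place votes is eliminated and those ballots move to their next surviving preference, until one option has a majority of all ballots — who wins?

Round 1: Yellow 8, Red 11, Purple 12, Orange 0. Orange eliminated.
Round 2: Yellow 8, Red 11, Purple 12. Yellow eliminated.
Round 3: Red 16, Purple 15. Red has a majority (≥16).

Red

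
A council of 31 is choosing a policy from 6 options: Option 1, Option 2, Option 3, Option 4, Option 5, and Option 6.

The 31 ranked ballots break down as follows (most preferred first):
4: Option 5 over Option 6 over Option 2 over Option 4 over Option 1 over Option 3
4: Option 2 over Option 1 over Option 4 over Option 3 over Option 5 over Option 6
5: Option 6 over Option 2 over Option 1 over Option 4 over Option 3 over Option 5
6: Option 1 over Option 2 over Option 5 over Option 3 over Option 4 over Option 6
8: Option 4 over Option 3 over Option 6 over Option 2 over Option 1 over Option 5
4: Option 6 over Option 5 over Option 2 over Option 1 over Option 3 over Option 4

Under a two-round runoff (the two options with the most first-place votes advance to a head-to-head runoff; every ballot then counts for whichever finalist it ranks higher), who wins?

Round 1 first-place votes: Option 1 6, Option 2 4, Option 3 0, Option 4 8, Option 5 4, Option 6 9. Option 6 and Option 4 advance.
Runoff: Option 6 is ranked above Option 4 on 13 ballots, Option 4 above Option 6 on 18.

Option 4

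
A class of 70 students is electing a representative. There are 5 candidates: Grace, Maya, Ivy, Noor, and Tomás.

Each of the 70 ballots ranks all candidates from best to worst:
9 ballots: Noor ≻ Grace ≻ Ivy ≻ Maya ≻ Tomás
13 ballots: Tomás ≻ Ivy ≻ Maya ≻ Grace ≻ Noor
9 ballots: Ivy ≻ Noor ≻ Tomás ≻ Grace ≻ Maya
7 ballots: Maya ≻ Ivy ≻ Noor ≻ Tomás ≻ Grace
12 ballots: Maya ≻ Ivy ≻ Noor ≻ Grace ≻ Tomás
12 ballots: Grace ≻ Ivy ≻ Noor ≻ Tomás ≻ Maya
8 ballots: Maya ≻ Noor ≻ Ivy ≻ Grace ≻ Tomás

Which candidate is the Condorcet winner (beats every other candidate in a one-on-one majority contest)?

Ivy vs Grace: 49–21
Ivy vs Maya: 43–27
Ivy vs Noor: 53–17
Ivy vs Tomás: 57–13
Ivy beats every other candidate.

Ivy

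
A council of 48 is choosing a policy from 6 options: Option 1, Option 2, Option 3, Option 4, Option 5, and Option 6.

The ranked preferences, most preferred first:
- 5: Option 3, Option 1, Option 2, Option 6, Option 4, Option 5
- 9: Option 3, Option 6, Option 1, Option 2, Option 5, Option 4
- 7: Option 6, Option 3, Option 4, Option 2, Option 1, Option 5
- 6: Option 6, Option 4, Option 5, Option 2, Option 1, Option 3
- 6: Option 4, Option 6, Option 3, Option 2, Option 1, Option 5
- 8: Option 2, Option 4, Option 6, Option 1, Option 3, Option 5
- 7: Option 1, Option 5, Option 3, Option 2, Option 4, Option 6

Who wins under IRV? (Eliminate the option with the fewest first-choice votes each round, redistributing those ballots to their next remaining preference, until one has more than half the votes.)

Round 1: Option 1 7, Option 2 8, Option 3 14, Option 4 6, Option 5 0, Option 6 13. Option 5 eliminated.
Round 2: Option 1 7, Option 2 8, Option 3 14, Option 4 6, Option 6 13. Option 4 eliminated.
Round 3: Option 1 7, Option 2 8, Option 3 14, Option 6 19. Option 1 eliminated.
Round 4: Option 2 8, Option 3 21, Option 6 19. Option 2 eliminated.
Round 5: Option 3 21, Option 6 27. Option 6 has a majority (≥25).

Option 6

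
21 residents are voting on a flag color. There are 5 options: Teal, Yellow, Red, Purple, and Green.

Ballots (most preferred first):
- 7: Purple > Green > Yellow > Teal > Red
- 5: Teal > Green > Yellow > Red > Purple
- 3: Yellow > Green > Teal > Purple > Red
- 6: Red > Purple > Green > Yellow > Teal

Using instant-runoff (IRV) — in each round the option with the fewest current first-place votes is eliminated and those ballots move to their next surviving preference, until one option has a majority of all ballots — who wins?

Round 1: Teal 5, Yellow 3, Red 6, Purple 7, Green 0. Green eliminated.
Round 2: Teal 5, Yellow 3, Red 6, Purple 7. Yellow eliminated.
Round 3: Teal 8, Red 6, Purple 7. Red eliminated.
Round 4: Teal 8, Purple 13. Purple has a majority (≥11).

Purple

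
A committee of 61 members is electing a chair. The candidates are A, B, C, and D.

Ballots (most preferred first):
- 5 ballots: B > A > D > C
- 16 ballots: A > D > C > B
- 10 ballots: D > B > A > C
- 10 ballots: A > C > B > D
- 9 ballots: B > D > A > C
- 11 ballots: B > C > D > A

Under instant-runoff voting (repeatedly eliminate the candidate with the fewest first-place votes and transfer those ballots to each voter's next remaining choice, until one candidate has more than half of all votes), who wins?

Round 1: A 26, B 25, C 0, D 10. C eliminated.
Round 2: A 26, B 25, D 10. D eliminated.
Round 3: A 26, B 35. B has a majority (≥31).

B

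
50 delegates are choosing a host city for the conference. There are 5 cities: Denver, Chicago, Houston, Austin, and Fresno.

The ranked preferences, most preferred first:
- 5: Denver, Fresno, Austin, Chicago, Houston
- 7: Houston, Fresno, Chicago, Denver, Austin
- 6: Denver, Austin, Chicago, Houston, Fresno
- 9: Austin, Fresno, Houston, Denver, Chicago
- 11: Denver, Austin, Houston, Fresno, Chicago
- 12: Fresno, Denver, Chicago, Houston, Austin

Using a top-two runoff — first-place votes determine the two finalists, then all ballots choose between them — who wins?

Round 1 first-place votes: Denver 22, Chicago 0, Houston 7, Austin 9, Fresno 12. Denver and Fresno advance.
Runoff: Denver is ranked above Fresno on 22 ballots, Fresno above Denver on 28.

Fresno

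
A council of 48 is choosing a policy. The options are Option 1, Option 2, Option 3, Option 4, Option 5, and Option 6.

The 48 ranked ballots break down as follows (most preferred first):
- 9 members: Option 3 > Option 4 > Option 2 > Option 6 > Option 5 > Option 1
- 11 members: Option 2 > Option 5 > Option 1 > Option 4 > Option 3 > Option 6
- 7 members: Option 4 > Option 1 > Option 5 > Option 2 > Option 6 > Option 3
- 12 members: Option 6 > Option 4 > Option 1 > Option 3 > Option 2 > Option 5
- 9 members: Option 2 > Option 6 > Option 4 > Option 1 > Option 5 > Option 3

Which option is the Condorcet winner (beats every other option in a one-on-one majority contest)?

Option 4 vs Option 1: 37–11
Option 4 vs Option 2: 28–20
Option 4 vs Option 3: 39–9
Option 4 vs Option 5: 37–11
Option 4 vs Option 6: 27–21
Option 4 beats every other option.

Option 4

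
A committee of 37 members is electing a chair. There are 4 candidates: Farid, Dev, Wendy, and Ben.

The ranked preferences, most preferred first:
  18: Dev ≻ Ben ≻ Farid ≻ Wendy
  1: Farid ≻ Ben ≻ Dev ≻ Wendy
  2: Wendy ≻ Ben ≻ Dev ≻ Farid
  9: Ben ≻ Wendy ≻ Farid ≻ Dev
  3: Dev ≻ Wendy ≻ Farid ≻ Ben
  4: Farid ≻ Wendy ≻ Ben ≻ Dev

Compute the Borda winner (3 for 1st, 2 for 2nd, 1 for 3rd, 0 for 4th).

Farid: 18×1 + 1×3 + 2×0 + 9×1 + 3×1 + 4×3 = 45
Dev: 18×3 + 1×1 + 2×1 + 9×0 + 3×3 + 4×0 = 66
Wendy: 18×0 + 1×0 + 2×3 + 9×2 + 3×2 + 4×2 = 38
Ben: 18×2 + 1×2 + 2×2 + 9×3 + 3×0 + 4×1 = 73

Ben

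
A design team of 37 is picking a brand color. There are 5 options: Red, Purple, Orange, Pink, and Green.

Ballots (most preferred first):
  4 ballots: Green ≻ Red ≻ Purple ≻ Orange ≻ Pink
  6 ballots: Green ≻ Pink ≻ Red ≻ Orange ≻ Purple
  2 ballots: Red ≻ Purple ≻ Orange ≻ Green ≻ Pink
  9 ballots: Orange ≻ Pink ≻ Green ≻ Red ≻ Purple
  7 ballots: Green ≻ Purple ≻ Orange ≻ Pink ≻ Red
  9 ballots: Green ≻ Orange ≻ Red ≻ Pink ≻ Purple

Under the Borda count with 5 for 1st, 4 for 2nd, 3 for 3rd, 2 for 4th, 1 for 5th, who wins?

Green

Red: 4×4 + 6×3 + 2×5 + 9×2 + 7×1 + 9×3 = 96
Purple: 4×3 + 6×1 + 2×4 + 9×1 + 7×4 + 9×1 = 72
Orange: 4×2 + 6×2 + 2×3 + 9×5 + 7×3 + 9×4 = 128
Pink: 4×1 + 6×4 + 2×1 + 9×4 + 7×2 + 9×2 = 98
Green: 4×5 + 6×5 + 2×2 + 9×3 + 7×5 + 9×5 = 161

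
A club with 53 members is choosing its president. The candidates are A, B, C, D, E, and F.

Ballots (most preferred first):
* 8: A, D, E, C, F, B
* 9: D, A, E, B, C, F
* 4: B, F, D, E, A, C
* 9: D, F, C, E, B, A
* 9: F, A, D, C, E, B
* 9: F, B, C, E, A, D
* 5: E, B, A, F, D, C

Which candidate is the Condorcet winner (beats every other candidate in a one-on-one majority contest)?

F

F vs A: 31–22
F vs B: 35–18
F vs C: 36–17
F vs D: 27–26
F vs E: 31–22
F beats every other candidate.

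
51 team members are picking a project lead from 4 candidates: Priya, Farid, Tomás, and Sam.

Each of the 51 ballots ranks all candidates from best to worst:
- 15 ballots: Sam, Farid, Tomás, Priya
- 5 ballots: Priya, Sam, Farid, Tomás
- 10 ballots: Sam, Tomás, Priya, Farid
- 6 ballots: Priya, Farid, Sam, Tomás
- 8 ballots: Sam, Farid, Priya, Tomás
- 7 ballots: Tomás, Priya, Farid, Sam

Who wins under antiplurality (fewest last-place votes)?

Last-place votes: Priya 15, Farid 10, Tomás 19, Sam 7.

Sam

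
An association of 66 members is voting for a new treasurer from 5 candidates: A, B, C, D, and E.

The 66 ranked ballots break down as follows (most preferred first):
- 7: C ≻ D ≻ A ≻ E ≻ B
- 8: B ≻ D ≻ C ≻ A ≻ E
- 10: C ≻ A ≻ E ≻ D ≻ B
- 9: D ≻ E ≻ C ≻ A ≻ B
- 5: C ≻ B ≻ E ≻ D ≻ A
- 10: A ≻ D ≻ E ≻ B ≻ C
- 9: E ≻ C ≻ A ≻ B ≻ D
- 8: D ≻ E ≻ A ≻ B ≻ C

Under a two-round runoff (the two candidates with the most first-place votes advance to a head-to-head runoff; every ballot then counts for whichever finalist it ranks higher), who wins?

D

Round 1 first-place votes: A 10, B 8, C 22, D 17, E 9. C and D advance.
Runoff: C is ranked above D on 31 ballots, D above C on 35.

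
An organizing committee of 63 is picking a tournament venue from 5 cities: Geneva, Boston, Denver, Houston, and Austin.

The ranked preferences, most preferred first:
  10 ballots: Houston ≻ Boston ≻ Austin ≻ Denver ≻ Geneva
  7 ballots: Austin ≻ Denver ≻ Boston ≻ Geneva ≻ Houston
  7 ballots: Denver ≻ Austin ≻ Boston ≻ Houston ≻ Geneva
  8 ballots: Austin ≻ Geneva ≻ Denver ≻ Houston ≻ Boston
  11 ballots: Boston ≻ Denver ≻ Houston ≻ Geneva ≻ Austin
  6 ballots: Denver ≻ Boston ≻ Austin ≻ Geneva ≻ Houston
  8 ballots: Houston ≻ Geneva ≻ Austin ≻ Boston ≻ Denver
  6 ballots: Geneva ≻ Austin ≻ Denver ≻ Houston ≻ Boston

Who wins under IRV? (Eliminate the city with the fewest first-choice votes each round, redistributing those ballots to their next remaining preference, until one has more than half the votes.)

Round 1: Geneva 6, Boston 11, Denver 13, Houston 18, Austin 15. Geneva eliminated.
Round 2: Boston 11, Denver 13, Houston 18, Austin 21. Boston eliminated.
Round 3: Denver 24, Houston 18, Austin 21. Houston eliminated.
Round 4: Denver 24, Austin 39. Austin has a majority (≥32).

Austin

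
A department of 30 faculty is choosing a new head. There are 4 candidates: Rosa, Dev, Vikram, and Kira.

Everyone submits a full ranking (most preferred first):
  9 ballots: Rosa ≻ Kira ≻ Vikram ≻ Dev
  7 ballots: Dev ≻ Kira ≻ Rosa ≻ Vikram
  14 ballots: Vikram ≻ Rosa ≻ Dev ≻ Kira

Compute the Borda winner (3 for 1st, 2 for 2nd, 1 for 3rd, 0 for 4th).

Rosa: 9×3 + 7×1 + 14×2 = 62
Dev: 9×0 + 7×3 + 14×1 = 35
Vikram: 9×1 + 7×0 + 14×3 = 51
Kira: 9×2 + 7×2 + 14×0 = 32

Rosa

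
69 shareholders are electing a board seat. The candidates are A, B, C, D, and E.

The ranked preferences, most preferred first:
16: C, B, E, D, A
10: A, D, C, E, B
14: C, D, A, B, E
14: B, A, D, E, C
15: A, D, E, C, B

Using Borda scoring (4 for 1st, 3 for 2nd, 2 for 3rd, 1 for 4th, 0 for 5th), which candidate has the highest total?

A

A: 16×0 + 10×4 + 14×2 + 14×3 + 15×4 = 170
B: 16×3 + 10×0 + 14×1 + 14×4 + 15×0 = 118
C: 16×4 + 10×2 + 14×4 + 14×0 + 15×1 = 155
D: 16×1 + 10×3 + 14×3 + 14×2 + 15×3 = 161
E: 16×2 + 10×1 + 14×0 + 14×1 + 15×2 = 86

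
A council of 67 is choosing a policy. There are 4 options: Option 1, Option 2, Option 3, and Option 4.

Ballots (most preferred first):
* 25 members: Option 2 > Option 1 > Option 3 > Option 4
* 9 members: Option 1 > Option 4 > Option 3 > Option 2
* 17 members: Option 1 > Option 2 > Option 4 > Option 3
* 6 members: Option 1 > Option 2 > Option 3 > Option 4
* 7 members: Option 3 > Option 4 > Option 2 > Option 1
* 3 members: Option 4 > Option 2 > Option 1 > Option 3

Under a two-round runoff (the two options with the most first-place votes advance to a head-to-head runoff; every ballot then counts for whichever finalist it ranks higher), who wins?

Round 1 first-place votes: Option 1 32, Option 2 25, Option 3 7, Option 4 3. Option 1 and Option 2 advance.
Runoff: Option 1 is ranked above Option 2 on 32 ballots, Option 2 above Option 1 on 35.

Option 2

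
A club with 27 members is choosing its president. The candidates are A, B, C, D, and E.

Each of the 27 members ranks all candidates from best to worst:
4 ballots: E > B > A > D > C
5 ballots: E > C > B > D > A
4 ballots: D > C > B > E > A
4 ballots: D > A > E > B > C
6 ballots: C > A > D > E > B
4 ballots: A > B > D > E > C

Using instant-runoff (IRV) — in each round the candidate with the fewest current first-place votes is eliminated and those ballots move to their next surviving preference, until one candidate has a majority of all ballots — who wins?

D

Round 1: A 4, B 0, C 6, D 8, E 9. B eliminated.
Round 2: A 4, C 6, D 8, E 9. A eliminated.
Round 3: C 6, D 12, E 9. C eliminated.
Round 4: D 18, E 9. D has a majority (≥14).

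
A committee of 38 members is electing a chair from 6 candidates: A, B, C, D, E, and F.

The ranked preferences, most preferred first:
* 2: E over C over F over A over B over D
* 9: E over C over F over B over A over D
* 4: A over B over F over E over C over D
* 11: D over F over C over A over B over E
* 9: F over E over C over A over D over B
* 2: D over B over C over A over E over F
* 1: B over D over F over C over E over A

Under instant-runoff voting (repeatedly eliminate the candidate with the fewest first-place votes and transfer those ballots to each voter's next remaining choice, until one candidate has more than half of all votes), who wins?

F

Round 1: A 4, B 1, C 0, D 13, E 11, F 9. C eliminated.
Round 2: A 4, B 1, D 13, E 11, F 9. B eliminated.
Round 3: A 4, D 14, E 11, F 9. A eliminated.
Round 4: D 14, E 11, F 13. E eliminated.
Round 5: D 14, F 24. F has a majority (≥20).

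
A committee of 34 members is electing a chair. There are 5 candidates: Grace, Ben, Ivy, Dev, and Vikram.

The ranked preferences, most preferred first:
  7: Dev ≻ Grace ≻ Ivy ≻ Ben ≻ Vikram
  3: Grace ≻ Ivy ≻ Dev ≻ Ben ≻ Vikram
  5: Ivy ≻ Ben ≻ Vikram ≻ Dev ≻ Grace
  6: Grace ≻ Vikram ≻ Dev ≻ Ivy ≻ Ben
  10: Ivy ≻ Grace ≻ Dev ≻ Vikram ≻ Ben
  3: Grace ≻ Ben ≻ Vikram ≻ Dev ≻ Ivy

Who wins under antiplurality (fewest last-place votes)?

Last-place votes: Grace 5, Ben 16, Ivy 3, Dev 0, Vikram 10.

Dev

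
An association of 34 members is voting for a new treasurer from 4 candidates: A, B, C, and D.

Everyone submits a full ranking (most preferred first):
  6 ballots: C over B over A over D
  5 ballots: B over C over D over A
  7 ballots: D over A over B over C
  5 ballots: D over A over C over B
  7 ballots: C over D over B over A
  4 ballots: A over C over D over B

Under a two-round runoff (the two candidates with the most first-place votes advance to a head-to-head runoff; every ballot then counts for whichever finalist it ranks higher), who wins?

Round 1 first-place votes: A 4, B 5, C 13, D 12. C and D advance.
Runoff: C is ranked above D on 22 ballots, D above C on 12.

C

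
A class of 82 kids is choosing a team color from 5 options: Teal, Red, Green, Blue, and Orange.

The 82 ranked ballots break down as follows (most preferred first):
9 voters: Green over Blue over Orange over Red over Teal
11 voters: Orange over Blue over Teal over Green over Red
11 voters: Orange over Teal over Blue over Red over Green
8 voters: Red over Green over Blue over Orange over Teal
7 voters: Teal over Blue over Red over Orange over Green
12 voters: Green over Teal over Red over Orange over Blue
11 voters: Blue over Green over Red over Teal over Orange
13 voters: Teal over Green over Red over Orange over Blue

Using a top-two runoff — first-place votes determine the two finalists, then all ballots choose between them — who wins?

Round 1 first-place votes: Teal 20, Red 8, Green 21, Blue 11, Orange 22. Orange and Green advance.
Runoff: Orange is ranked above Green on 29 ballots, Green above Orange on 53.

Green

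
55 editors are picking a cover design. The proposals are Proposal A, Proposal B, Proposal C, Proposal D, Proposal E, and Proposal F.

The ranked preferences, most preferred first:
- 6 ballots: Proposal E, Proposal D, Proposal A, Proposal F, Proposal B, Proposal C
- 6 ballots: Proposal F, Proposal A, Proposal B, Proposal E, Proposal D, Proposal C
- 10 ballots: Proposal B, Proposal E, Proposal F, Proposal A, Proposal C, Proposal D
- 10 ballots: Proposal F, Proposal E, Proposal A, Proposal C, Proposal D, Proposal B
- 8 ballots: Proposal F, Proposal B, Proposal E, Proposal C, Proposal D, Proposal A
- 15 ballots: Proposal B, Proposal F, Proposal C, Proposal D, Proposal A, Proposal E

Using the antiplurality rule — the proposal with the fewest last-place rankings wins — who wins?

Last-place votes: Proposal A 8, Proposal B 10, Proposal C 12, Proposal D 10, Proposal E 15, Proposal F 0.

Proposal F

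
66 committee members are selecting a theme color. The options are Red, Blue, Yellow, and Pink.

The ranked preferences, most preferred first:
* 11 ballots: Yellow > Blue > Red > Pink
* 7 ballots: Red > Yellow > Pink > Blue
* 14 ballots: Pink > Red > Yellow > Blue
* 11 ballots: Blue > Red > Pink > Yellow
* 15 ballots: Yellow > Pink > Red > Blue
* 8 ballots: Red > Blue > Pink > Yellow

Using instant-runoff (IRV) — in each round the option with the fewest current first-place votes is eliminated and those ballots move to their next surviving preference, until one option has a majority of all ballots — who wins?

Red

Round 1: Red 15, Blue 11, Yellow 26, Pink 14. Blue eliminated.
Round 2: Red 26, Yellow 26, Pink 14. Pink eliminated.
Round 3: Red 40, Yellow 26. Red has a majority (≥34).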